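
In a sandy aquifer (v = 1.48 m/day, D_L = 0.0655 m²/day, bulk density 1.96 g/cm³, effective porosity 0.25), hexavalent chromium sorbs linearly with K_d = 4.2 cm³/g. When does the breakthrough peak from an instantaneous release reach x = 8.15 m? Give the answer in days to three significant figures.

186 days

Retardation factor R = 1 + ρ_b·K_d/n = 1 + 1.96 × 4.2/0.25 = 33.93.
Sorption retards both mechanisms: v_R = v/R = 0.04362 m/day, D_R = D/R = 0.001930 m²/day.
Peak time from v_R²t² + 2D_R t − x² = 0: t = (√(D_R² + v_R²x²) − D_R)/v_R².
√(D_R² + v_R²x²) = √(0.001930² + 0.04362² × 8.15²) = 0.3555; v_R² = 0.001903.
t = (0.3555 − 0.001930)/0.001903 = 186 days.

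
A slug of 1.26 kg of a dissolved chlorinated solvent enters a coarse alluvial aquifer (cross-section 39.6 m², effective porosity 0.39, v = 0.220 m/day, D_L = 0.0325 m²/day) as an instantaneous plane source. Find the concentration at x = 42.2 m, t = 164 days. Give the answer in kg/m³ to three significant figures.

0.00172 kg/m³

For an instantaneous plane source, C(x,t) = M/(n_e·A·√(4πDt)) · exp(−(x−vt)²/(4Dt)), with n_e·A the pore (flow) area.
Plume center vt = 0.220 × 164 = 36.08 m, so the well at 42.2 m is 6.12 m downgradient of the peak.
√(4πDt) = 8.184 m, giving peak height M/(n_e·A·√(4πDt)) = 1.26/(0.39 × 39.6 × 8.184) = 0.009969 kg/m³.
(x−vt)²/(4Dt) = (6.12)²/(4 × 0.0325 × 164) = 1.757; exp(−1.757) = 0.1726.
C = 0.009969 × 0.1726 = 0.00172 kg/m³.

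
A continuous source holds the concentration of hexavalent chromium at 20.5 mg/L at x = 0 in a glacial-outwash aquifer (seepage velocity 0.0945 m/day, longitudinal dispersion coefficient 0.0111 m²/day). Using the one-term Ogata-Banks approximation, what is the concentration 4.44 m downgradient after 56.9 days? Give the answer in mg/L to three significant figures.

16.4 mg/L

For a continuous step input, C/C₀ ≈ ½·erfc((x−vt)/(2√(Dt))).
vt = 0.0945 × 56.9 = 5.37705 m and 2√(Dt) = 2√(0.0111 × 56.9) = 1.589 m.
Argument (x−vt)/(2√(Dt)) = (4.44 − 5.37705)/1.589 = -0.5897; ½·erfc(-0.5897) = 0.7978.
C = 20.5 × 0.7978 = 16.4 mg/L.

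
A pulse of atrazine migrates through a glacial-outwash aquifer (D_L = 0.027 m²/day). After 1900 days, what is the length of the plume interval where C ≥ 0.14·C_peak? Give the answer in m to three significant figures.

40.2 m

The plume is Gaussian with σ = √(2Dt) = √(2 × 0.027 × 1900) = 10.13 m.
C/C_peak = exp(−Δx²/(2σ²)) = 0.14 ⇒ Δx = σ·√(−2 ln 0.14) = 10.13 × 1.983 = 20.09 m.
Width = 2Δx = 40.2 m.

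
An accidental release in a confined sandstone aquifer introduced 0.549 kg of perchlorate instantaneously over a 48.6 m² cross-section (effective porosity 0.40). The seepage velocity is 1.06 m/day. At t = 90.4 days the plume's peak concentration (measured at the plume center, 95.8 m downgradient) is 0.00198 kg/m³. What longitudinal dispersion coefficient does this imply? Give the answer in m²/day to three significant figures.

0.179 m²/day

At the plume center C_max = M/(n_e·A·√(4πDt)), so D = M²/(4πt·(n_e·A·C_max)²).
n_e·A·C_max = 0.40 × 48.6 × 0.00198 = 0.03849 kg/m.
D = 0.549²/(4π × 90.4 × 0.03849²) = 0.179 m²/day.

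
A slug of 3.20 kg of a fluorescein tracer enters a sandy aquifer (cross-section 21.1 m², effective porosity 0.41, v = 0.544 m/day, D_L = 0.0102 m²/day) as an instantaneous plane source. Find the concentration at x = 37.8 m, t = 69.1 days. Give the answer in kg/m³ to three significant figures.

For an instantaneous plane source, C(x,t) = M/(n_e·A·√(4πDt)) · exp(−(x−vt)²/(4Dt)), with n_e·A the pore (flow) area.
Plume center vt = 0.544 × 69.1 = 37.5904 m, so the well at 37.8 m is 0.2096 m downgradient of the peak.
√(4πDt) = 2.976 m, giving peak height M/(n_e·A·√(4πDt)) = 3.20/(0.41 × 21.1 × 2.976) = 0.1243 kg/m³.
(x−vt)²/(4Dt) = (0.2096)²/(4 × 0.0102 × 69.1) = 0.01558; exp(−0.01558) = 0.9845.
C = 0.1243 × 0.9845 = 0.122 kg/m³.

0.122 kg/m³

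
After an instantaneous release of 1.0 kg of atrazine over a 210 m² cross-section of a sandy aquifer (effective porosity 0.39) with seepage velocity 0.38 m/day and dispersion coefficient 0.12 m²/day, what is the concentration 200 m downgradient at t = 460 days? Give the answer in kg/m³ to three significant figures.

For an instantaneous plane source, C(x,t) = M/(n_e·A·√(4πDt)) · exp(−(x−vt)²/(4Dt)), with n_e·A the pore (flow) area.
Plume center vt = 0.38 × 460 = 174.8 m, so the well at 200 m is 25.2 m downgradient of the peak.
√(4πDt) = 26.34 m, giving peak height M/(n_e·A·√(4πDt)) = 1.0/(0.39 × 210 × 26.34) = 0.0004636 kg/m³.
(x−vt)²/(4Dt) = (25.2)²/(4 × 0.12 × 460) = 2.876; exp(−2.876) = 0.05636.
C = 0.0004636 × 0.05636 = 2.61e-05 kg/m³.

2.61e-05 kg/m³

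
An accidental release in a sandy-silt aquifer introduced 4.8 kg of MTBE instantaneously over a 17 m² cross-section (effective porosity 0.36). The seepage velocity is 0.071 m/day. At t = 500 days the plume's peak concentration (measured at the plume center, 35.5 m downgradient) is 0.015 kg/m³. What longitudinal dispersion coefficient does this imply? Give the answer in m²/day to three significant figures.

At the plume center C_max = M/(n_e·A·√(4πDt)), so D = M²/(4πt·(n_e·A·C_max)²).
n_e·A·C_max = 0.36 × 17 × 0.015 = 0.09180 kg/m.
D = 4.8²/(4π × 500 × 0.09180²) = 0.435 m²/day.

0.435 m²/day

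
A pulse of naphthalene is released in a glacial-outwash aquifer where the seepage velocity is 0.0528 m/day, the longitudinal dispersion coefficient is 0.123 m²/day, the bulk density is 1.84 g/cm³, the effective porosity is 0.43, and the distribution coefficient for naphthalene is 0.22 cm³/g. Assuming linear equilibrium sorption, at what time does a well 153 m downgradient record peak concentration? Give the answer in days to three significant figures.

5540 days

Retardation factor R = 1 + ρ_b·K_d/n = 1 + 1.84 × 0.22/0.43 = 1.941.
Sorption retards both mechanisms: v_R = v/R = 0.02720 m/day, D_R = D/R = 0.06337 m²/day.
Peak time from v_R²t² + 2D_R t − x² = 0: t = (√(D_R² + v_R²x²) − D_R)/v_R².
√(D_R² + v_R²x²) = √(0.06337² + 0.02720² × 153²) = 4.162; v_R² = 0.0007398.
t = (4.162 − 0.06337)/0.0007398 = 5540 days.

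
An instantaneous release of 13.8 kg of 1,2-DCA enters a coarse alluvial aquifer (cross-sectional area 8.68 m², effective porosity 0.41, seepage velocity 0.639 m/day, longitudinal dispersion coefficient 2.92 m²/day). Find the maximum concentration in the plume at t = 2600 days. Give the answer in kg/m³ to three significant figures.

0.0126 kg/m³

The peak of an instantaneous 1D plume sits at x = vt; there the Gaussian factor is 1 and C_max = M/(n_e·A·√(4πDt)), where n_e·A is the pore area the mass is dissolved in.
√(4πDt) = √(4π × 2.92 × 2600) = 308.9 m, so C_max = 13.8/(0.41 × 8.68 × 308.9) = 0.0126 kg/m³.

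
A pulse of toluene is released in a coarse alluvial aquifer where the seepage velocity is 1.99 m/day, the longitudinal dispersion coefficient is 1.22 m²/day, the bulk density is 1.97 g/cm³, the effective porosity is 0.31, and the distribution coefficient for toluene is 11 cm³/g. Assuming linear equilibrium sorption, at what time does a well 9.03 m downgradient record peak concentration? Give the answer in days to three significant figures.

301 days

Retardation factor R = 1 + ρ_b·K_d/n = 1 + 1.97 × 11/0.31 = 70.90.
Sorption retards both mechanisms: v_R = v/R = 0.02807 m/day, D_R = D/R = 0.01721 m²/day.
Peak time from v_R²t² + 2D_R t − x² = 0: t = (√(D_R² + v_R²x²) − D_R)/v_R².
√(D_R² + v_R²x²) = √(0.01721² + 0.02807² × 9.03²) = 0.2541; v_R² = 0.0007879.
t = (0.2541 − 0.01721)/0.0007879 = 301 days.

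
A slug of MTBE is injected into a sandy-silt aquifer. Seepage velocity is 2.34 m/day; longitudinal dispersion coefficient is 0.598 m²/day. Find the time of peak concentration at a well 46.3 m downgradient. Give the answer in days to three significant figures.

For the 1D instantaneous-source solution, setting ∂C/∂t = 0 at fixed x gives v²t² + 2Dt − x² = 0, so t = (√(D² + v²x²) − D)/v².
√(D² + v²x²) = √(0.598² + 2.34² × 46.3²) = 108.3; v² = 5.4756.
t = (108.3 − 0.598)/5.4756 = 19.7 days (vs. the pure-advection estimate x/v = 19.8 d).

19.7 days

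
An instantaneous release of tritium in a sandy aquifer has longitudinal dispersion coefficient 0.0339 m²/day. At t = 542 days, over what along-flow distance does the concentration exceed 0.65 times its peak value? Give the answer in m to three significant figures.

11.3 m

The plume is Gaussian with σ = √(2Dt) = √(2 × 0.0339 × 542) = 6.062 m.
C/C_peak = exp(−Δx²/(2σ²)) = 0.65 ⇒ Δx = σ·√(−2 ln 0.65) = 6.062 × 0.9282 = 5.627 m.
Width = 2Δx = 11.3 m.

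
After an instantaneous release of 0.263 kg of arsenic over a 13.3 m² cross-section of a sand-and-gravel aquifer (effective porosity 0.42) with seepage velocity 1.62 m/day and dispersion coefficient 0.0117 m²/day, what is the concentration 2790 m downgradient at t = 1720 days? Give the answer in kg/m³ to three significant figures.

For an instantaneous plane source, C(x,t) = M/(n_e·A·√(4πDt)) · exp(−(x−vt)²/(4Dt)), with n_e·A the pore (flow) area.
Plume center vt = 1.62 × 1720 = 2786.4 m, so the well at 2790 m is 3.6 m downgradient of the peak.
√(4πDt) = 15.90 m, giving peak height M/(n_e·A·√(4πDt)) = 0.263/(0.42 × 13.3 × 15.90) = 0.002961 kg/m³.
(x−vt)²/(4Dt) = (3.6)²/(4 × 0.0117 × 1720) = 0.1610; exp(−0.1610) = 0.8513.
C = 0.002961 × 0.8513 = 0.00252 kg/m³.

0.00252 kg/m³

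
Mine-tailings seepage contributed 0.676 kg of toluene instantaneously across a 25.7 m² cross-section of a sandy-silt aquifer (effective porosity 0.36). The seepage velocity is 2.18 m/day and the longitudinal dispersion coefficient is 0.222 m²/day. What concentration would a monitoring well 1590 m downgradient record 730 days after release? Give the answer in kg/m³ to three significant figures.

0.00161 kg/m³

For an instantaneous plane source, C(x,t) = M/(n_e·A·√(4πDt)) · exp(−(x−vt)²/(4Dt)), with n_e·A the pore (flow) area.
Plume center vt = 2.18 × 730 = 1591.4 m, so the well at 1590 m is 1.4 m upgradient of the peak.
√(4πDt) = 45.13 m, giving peak height M/(n_e·A·√(4πDt)) = 0.676/(0.36 × 25.7 × 45.13) = 0.001619 kg/m³.
(x−vt)²/(4Dt) = (-1.4)²/(4 × 0.222 × 730) = 0.003024; exp(−0.003024) = 0.9970.
C = 0.001619 × 0.9970 = 0.00161 kg/m³.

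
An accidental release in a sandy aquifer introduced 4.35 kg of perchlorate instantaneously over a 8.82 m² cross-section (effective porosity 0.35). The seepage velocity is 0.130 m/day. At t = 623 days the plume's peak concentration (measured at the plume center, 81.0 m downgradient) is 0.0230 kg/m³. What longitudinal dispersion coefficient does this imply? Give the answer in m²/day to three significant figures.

At the plume center C_max = M/(n_e·A·√(4πDt)), so D = M²/(4πt·(n_e·A·C_max)²).
n_e·A·C_max = 0.35 × 8.82 × 0.0230 = 0.07100 kg/m.
D = 4.35²/(4π × 623 × 0.07100²) = 0.479 m²/day.

0.479 m²/day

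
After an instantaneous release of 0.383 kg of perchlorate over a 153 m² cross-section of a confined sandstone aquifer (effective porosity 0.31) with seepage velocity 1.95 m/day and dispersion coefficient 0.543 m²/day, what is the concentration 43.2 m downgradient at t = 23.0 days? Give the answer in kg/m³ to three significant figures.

0.000610 kg/m³

For an instantaneous plane source, C(x,t) = M/(n_e·A·√(4πDt)) · exp(−(x−vt)²/(4Dt)), with n_e·A the pore (flow) area.
Plume center vt = 1.95 × 23.0 = 44.85 m, so the well at 43.2 m is 1.65 m upgradient of the peak.
√(4πDt) = 12.53 m, giving peak height M/(n_e·A·√(4πDt)) = 0.383/(0.31 × 153 × 12.53) = 0.0006445 kg/m³.
(x−vt)²/(4Dt) = (-1.65)²/(4 × 0.543 × 23.0) = 0.05450; exp(−0.05450) = 0.9470.
C = 0.0006445 × 0.9470 = 0.000610 kg/m³.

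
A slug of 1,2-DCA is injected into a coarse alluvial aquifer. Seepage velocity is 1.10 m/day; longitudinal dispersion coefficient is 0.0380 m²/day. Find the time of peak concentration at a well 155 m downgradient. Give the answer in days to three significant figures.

141 days

For the 1D instantaneous-source solution, setting ∂C/∂t = 0 at fixed x gives v²t² + 2Dt − x² = 0, so t = (√(D² + v²x²) − D)/v².
√(D² + v²x²) = √(0.0380² + 1.10² × 155²) = 170.5; v² = 1.21.
t = (170.5 − 0.0380)/1.21 = 141 days (vs. the pure-advection estimate x/v = 141 d).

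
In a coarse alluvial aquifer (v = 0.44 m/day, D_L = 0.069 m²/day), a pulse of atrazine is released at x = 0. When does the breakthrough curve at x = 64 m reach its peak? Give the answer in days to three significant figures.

145 days

For the 1D instantaneous-source solution, setting ∂C/∂t = 0 at fixed x gives v²t² + 2Dt − x² = 0, so t = (√(D² + v²x²) − D)/v².
√(D² + v²x²) = √(0.069² + 0.44² × 64²) = 28.16; v² = 0.1936.
t = (28.16 − 0.069)/0.1936 = 145 days (vs. the pure-advection estimate x/v = 145 d).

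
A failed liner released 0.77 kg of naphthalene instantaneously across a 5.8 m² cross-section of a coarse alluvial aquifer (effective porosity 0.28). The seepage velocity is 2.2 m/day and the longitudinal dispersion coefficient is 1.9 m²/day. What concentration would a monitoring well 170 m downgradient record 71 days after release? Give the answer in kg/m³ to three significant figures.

For an instantaneous plane source, C(x,t) = M/(n_e·A·√(4πDt)) · exp(−(x−vt)²/(4Dt)), with n_e·A the pore (flow) area.
Plume center vt = 2.2 × 71 = 156.2 m, so the well at 170 m is 13.8 m downgradient of the peak.
√(4πDt) = 41.17 m, giving peak height M/(n_e·A·√(4πDt)) = 0.77/(0.28 × 5.8 × 41.17) = 0.01152 kg/m³.
(x−vt)²/(4Dt) = (13.8)²/(4 × 1.9 × 71) = 0.3529; exp(−0.3529) = 0.7026.
C = 0.01152 × 0.7026 = 0.00809 kg/m³.

0.00809 kg/m³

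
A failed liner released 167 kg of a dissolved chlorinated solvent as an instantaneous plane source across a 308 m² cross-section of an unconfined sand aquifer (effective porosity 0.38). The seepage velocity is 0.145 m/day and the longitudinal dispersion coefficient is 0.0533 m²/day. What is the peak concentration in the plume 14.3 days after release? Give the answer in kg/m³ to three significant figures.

The peak of an instantaneous 1D plume sits at x = vt; there the Gaussian factor is 1 and C_max = M/(n_e·A·√(4πDt)), where n_e·A is the pore area the mass is dissolved in.
√(4πDt) = √(4π × 0.0533 × 14.3) = 3.095 m, so C_max = 167/(0.38 × 308 × 3.095) = 0.461 kg/m³.

0.461 kg/m³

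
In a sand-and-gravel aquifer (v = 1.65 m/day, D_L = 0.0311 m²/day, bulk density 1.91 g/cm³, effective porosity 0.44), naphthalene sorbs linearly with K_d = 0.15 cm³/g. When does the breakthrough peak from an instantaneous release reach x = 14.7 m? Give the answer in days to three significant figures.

14.7 days

Retardation factor R = 1 + ρ_b·K_d/n = 1 + 1.91 × 0.15/0.44 = 1.651.
Sorption retards both mechanisms: v_R = v/R = 0.9994 m/day, D_R = D/R = 0.01884 m²/day.
Peak time from v_R²t² + 2D_R t − x² = 0: t = (√(D_R² + v_R²x²) − D_R)/v_R².
√(D_R² + v_R²x²) = √(0.01884² + 0.9994² × 14.7²) = 14.69; v_R² = 0.9988.
t = (14.69 − 0.01884)/0.9988 = 14.7 days.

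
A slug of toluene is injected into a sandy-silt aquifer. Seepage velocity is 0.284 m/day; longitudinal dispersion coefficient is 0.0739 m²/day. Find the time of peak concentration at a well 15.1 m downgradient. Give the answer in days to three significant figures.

For the 1D instantaneous-source solution, setting ∂C/∂t = 0 at fixed x gives v²t² + 2Dt − x² = 0, so t = (√(D² + v²x²) − D)/v².
√(D² + v²x²) = √(0.0739² + 0.284² × 15.1²) = 4.289; v² = 0.080656.
t = (4.289 − 0.0739)/0.080656 = 52.3 days (vs. the pure-advection estimate x/v = 53.2 d).

52.3 days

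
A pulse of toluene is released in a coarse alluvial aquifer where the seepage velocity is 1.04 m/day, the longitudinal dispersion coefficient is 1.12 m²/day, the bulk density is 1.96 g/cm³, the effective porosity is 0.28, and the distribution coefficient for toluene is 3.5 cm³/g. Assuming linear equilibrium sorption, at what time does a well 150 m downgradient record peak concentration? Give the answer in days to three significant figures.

3650 days

Retardation factor R = 1 + ρ_b·K_d/n = 1 + 1.96 × 3.5/0.28 = 25.50.
Sorption retards both mechanisms: v_R = v/R = 0.04078 m/day, D_R = D/R = 0.04392 m²/day.
Peak time from v_R²t² + 2D_R t − x² = 0: t = (√(D_R² + v_R²x²) − D_R)/v_R².
√(D_R² + v_R²x²) = √(0.04392² + 0.04078² × 150²) = 6.117; v_R² = 0.001663.
t = (6.117 − 0.04392)/0.001663 = 3650 days.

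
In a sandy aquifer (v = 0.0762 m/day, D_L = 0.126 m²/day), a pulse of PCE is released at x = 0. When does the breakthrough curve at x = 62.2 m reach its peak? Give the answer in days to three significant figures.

For the 1D instantaneous-source solution, setting ∂C/∂t = 0 at fixed x gives v²t² + 2Dt − x² = 0, so t = (√(D² + v²x²) − D)/v².
√(D² + v²x²) = √(0.126² + 0.0762² × 62.2²) = 4.741; v² = 0.00580644.
t = (4.741 − 0.126)/0.00580644 = 795 days (vs. the pure-advection estimate x/v = 816 d).

795 days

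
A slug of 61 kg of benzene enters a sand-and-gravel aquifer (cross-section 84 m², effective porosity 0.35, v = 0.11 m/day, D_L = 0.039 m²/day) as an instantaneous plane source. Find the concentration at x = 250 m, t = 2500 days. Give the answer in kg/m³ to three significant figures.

0.0119 kg/m³

For an instantaneous plane source, C(x,t) = M/(n_e·A·√(4πDt)) · exp(−(x−vt)²/(4Dt)), with n_e·A the pore (flow) area.
Plume center vt = 0.11 × 2500 = 275 m, so the well at 250 m is 25 m upgradient of the peak.
√(4πDt) = 35.00 m, giving peak height M/(n_e·A·√(4πDt)) = 61/(0.35 × 84 × 35.00) = 0.05928 kg/m³.
(x−vt)²/(4Dt) = (-25)²/(4 × 0.039 × 2500) = 1.603; exp(−1.603) = 0.2013.
C = 0.05928 × 0.2013 = 0.0119 kg/m³.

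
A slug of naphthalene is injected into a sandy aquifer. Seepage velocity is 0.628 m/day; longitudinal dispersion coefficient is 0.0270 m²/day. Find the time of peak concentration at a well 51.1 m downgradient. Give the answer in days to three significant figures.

For the 1D instantaneous-source solution, setting ∂C/∂t = 0 at fixed x gives v²t² + 2Dt − x² = 0, so t = (√(D² + v²x²) − D)/v².
√(D² + v²x²) = √(0.0270² + 0.628² × 51.1²) = 32.09; v² = 0.394384.
t = (32.09 − 0.0270)/0.394384 = 81.3 days (vs. the pure-advection estimate x/v = 81.4 d).

81.3 days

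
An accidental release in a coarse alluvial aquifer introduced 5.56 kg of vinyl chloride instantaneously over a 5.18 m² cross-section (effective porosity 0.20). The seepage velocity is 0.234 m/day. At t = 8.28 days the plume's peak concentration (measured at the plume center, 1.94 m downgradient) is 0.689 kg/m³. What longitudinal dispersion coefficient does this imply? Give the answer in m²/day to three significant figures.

0.583 m²/day

At the plume center C_max = M/(n_e·A·√(4πDt)), so D = M²/(4πt·(n_e·A·C_max)²).
n_e·A·C_max = 0.20 × 5.18 × 0.689 = 0.7138 kg/m.
D = 5.56²/(4π × 8.28 × 0.7138²) = 0.583 m²/day.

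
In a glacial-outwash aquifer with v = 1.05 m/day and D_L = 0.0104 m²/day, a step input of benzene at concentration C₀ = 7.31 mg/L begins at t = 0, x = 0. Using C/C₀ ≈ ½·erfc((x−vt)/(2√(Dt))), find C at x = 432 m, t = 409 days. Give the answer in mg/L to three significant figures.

For a continuous step input, C/C₀ ≈ ½·erfc((x−vt)/(2√(Dt))).
vt = 1.05 × 409 = 429.45 m and 2√(Dt) = 2√(0.0104 × 409) = 4.125 m.
Argument (x−vt)/(2√(Dt)) = (432 − 429.45)/4.125 = 0.6182; ½·erfc(0.6182) = 0.1910.
C = 7.31 × 0.1910 = 1.40 mg/L.

1.40 mg/L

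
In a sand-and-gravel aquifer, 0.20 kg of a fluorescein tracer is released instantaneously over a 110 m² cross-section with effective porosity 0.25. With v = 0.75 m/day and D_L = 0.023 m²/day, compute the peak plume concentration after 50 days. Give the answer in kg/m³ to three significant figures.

The peak of an instantaneous 1D plume sits at x = vt; there the Gaussian factor is 1 and C_max = M/(n_e·A·√(4πDt)), where n_e·A is the pore area the mass is dissolved in.
√(4πDt) = √(4π × 0.023 × 50) = 3.801 m, so C_max = 0.20/(0.25 × 110 × 3.801) = 0.00191 kg/m³.

0.00191 kg/m³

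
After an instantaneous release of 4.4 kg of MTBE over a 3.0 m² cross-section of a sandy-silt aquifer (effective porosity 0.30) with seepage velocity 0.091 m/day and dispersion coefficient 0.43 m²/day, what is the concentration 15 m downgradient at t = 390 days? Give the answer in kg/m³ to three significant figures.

0.0570 kg/m³

For an instantaneous plane source, C(x,t) = M/(n_e·A·√(4πDt)) · exp(−(x−vt)²/(4Dt)), with n_e·A the pore (flow) area.
Plume center vt = 0.091 × 390 = 35.49 m, so the well at 15 m is 20.49 m upgradient of the peak.
√(4πDt) = 45.91 m, giving peak height M/(n_e·A·√(4πDt)) = 4.4/(0.30 × 3.0 × 45.91) = 0.1065 kg/m³.
(x−vt)²/(4Dt) = (-20.49)²/(4 × 0.43 × 390) = 0.6259; exp(−0.6259) = 0.5348.
C = 0.1065 × 0.5348 = 0.0570 kg/m³.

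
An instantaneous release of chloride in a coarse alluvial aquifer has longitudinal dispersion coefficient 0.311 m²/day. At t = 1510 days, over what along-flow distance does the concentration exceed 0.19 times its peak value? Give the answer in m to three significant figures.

112 m

The plume is Gaussian with σ = √(2Dt) = √(2 × 0.311 × 1510) = 30.65 m.
C/C_peak = exp(−Δx²/(2σ²)) = 0.19 ⇒ Δx = σ·√(−2 ln 0.19) = 30.65 × 1.822 = 55.84 m.
Width = 2Δx = 112 m.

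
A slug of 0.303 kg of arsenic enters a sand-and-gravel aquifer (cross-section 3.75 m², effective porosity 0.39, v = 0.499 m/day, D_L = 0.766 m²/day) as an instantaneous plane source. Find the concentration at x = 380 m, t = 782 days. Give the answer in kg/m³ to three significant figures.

For an instantaneous plane source, C(x,t) = M/(n_e·A·√(4πDt)) · exp(−(x−vt)²/(4Dt)), with n_e·A the pore (flow) area.
Plume center vt = 0.499 × 782 = 390.218 m, so the well at 380 m is 10.218 m upgradient of the peak.
√(4πDt) = 86.76 m, giving peak height M/(n_e·A·√(4πDt)) = 0.303/(0.39 × 3.75 × 86.76) = 0.002388 kg/m³.
(x−vt)²/(4Dt) = (-10.218)²/(4 × 0.766 × 782) = 0.04357; exp(−0.04357) = 0.9574.
C = 0.002388 × 0.9574 = 0.00229 kg/m³.

0.00229 kg/m³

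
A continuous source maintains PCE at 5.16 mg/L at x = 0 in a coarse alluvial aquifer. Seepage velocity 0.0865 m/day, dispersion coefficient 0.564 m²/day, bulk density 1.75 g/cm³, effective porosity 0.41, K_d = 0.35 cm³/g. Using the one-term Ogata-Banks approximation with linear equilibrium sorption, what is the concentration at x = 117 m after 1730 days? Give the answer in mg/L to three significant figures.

0.107 mg/L

Retardation factor R = 1 + ρ_b·K_d/n = 1 + 1.75 × 0.35/0.41 = 2.494.
Sorption retards both mechanisms: v_R = v/R = 0.03468 m/day, D_R = D/R = 0.2261 m²/day.
v_R·t = 0.03468 × 1730 = 59.9964 m; 2√(D_R t) = 39.56 m; argument = (117 − 59.9964)/39.56 = 1.441.
C = C₀ × ½·erfc(1.441) = 5.16 × 0.02078 = 0.107 mg/L.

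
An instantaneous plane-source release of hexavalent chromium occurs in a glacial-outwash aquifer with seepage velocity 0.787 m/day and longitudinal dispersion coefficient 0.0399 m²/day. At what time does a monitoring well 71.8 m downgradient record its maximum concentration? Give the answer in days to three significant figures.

For the 1D instantaneous-source solution, setting ∂C/∂t = 0 at fixed x gives v²t² + 2Dt − x² = 0, so t = (√(D² + v²x²) − D)/v².
√(D² + v²x²) = √(0.0399² + 0.787² × 71.8²) = 56.51; v² = 0.619369.
t = (56.51 − 0.0399)/0.619369 = 91.2 days (vs. the pure-advection estimate x/v = 91.2 d).

91.2 days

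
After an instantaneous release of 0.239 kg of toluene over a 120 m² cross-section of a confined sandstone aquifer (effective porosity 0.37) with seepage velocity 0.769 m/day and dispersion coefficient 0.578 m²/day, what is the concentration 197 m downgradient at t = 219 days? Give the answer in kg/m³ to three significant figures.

2.69e-05 kg/m³

For an instantaneous plane source, C(x,t) = M/(n_e·A·√(4πDt)) · exp(−(x−vt)²/(4Dt)), with n_e·A the pore (flow) area.
Plume center vt = 0.769 × 219 = 168.411 m, so the well at 197 m is 28.589 m downgradient of the peak.
√(4πDt) = 39.88 m, giving peak height M/(n_e·A·√(4πDt)) = 0.239/(0.37 × 120 × 39.88) = 0.0001350 kg/m³.
(x−vt)²/(4Dt) = (28.589)²/(4 × 0.578 × 219) = 1.614; exp(−1.614) = 0.1991.
C = 0.0001350 × 0.1991 = 2.69e-05 kg/m³.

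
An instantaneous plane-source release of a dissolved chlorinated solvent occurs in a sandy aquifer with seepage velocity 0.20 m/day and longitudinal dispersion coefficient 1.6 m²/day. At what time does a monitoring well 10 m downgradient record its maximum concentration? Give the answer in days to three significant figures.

24.0 days

For the 1D instantaneous-source solution, setting ∂C/∂t = 0 at fixed x gives v²t² + 2Dt − x² = 0, so t = (√(D² + v²x²) − D)/v².
√(D² + v²x²) = √(1.6² + 0.20² × 10²) = 2.561; v² = 0.04.
t = (2.561 − 1.6)/0.04 = 24.0 days (vs. the pure-advection estimate x/v = 50.0 d).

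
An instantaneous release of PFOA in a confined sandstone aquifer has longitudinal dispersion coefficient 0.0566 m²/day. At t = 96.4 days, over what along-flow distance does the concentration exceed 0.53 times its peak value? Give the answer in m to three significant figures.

The plume is Gaussian with σ = √(2Dt) = √(2 × 0.0566 × 96.4) = 3.303 m.
C/C_peak = exp(−Δx²/(2σ²)) = 0.53 ⇒ Δx = σ·√(−2 ln 0.53) = 3.303 × 1.127 = 3.722 m.
Width = 2Δx = 7.44 m.

7.44 m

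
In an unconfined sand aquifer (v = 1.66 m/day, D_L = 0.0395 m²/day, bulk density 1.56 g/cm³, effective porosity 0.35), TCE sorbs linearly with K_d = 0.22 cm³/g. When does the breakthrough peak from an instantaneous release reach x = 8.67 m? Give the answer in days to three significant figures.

10.3 days

Retardation factor R = 1 + ρ_b·K_d/n = 1 + 1.56 × 0.22/0.35 = 1.981.
Sorption retards both mechanisms: v_R = v/R = 0.8380 m/day, D_R = D/R = 0.01994 m²/day.
Peak time from v_R²t² + 2D_R t − x² = 0: t = (√(D_R² + v_R²x²) − D_R)/v_R².
√(D_R² + v_R²x²) = √(0.01994² + 0.8380² × 8.67²) = 7.265; v_R² = 0.7022.
t = (7.265 − 0.01994)/0.7022 = 10.3 days.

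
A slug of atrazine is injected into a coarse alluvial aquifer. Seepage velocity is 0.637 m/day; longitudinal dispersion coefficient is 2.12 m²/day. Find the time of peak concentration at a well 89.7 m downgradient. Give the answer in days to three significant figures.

136 days

For the 1D instantaneous-source solution, setting ∂C/∂t = 0 at fixed x gives v²t² + 2Dt − x² = 0, so t = (√(D² + v²x²) − D)/v².
√(D² + v²x²) = √(2.12² + 0.637² × 89.7²) = 57.18; v² = 0.405769.
t = (57.18 − 2.12)/0.405769 = 136 days (vs. the pure-advection estimate x/v = 141 d).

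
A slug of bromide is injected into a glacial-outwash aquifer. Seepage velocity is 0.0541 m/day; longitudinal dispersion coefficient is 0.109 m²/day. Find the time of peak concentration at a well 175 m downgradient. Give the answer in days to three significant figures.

For the 1D instantaneous-source solution, setting ∂C/∂t = 0 at fixed x gives v²t² + 2Dt − x² = 0, so t = (√(D² + v²x²) − D)/v².
√(D² + v²x²) = √(0.109² + 0.0541² × 175²) = 9.468; v² = 0.00292681.
t = (9.468 − 0.109)/0.00292681 = 3200 days (vs. the pure-advection estimate x/v = 3230 d).

3200 days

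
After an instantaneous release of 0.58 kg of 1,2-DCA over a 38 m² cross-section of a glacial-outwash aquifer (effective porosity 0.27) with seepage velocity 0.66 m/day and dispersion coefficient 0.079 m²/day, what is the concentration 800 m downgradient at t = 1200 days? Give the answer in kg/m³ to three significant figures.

0.00138 kg/m³

For an instantaneous plane source, C(x,t) = M/(n_e·A·√(4πDt)) · exp(−(x−vt)²/(4Dt)), with n_e·A the pore (flow) area.
Plume center vt = 0.66 × 1200 = 792 m, so the well at 800 m is 8 m downgradient of the peak.
√(4πDt) = 34.52 m, giving peak height M/(n_e·A·√(4πDt)) = 0.58/(0.27 × 38 × 34.52) = 0.001638 kg/m³.
(x−vt)²/(4Dt) = (8)²/(4 × 0.079 × 1200) = 0.1688; exp(−0.1688) = 0.8447.
C = 0.001638 × 0.8447 = 0.00138 kg/m³.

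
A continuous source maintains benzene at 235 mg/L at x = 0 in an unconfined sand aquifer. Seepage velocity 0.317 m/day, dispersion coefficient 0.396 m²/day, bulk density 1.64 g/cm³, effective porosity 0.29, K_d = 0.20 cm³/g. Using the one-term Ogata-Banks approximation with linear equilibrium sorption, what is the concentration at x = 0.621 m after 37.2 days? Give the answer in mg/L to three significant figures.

213 mg/L

Retardation factor R = 1 + ρ_b·K_d/n = 1 + 1.64 × 0.20/0.29 = 2.131.
Sorption retards both mechanisms: v_R = v/R = 0.1488 m/day, D_R = D/R = 0.1858 m²/day.
v_R·t = 0.1488 × 37.2 = 5.53536 m; 2√(D_R t) = 5.258 m; argument = (0.621 − 5.53536)/5.258 = -0.9346.
C = C₀ × ½·erfc(-0.9346) = 235 × 0.9069 = 213 mg/L.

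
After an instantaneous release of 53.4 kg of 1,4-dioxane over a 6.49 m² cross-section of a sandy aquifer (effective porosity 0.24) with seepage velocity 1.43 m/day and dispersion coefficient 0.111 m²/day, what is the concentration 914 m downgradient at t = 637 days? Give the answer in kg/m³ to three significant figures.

1.11 kg/m³

For an instantaneous plane source, C(x,t) = M/(n_e·A·√(4πDt)) · exp(−(x−vt)²/(4Dt)), with n_e·A the pore (flow) area.
Plume center vt = 1.43 × 637 = 910.91 m, so the well at 914 m is 3.09 m downgradient of the peak.
√(4πDt) = 29.81 m, giving peak height M/(n_e·A·√(4πDt)) = 53.4/(0.24 × 6.49 × 29.81) = 1.150 kg/m³.
(x−vt)²/(4Dt) = (3.09)²/(4 × 0.111 × 637) = 0.03376; exp(−0.03376) = 0.9668.
C = 1.150 × 0.9668 = 1.11 kg/m³.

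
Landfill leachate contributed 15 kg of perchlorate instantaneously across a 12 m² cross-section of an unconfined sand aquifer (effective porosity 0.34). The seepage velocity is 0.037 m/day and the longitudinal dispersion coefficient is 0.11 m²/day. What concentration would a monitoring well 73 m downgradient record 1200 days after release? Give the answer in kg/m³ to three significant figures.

For an instantaneous plane source, C(x,t) = M/(n_e·A·√(4πDt)) · exp(−(x−vt)²/(4Dt)), with n_e·A the pore (flow) area.
Plume center vt = 0.037 × 1200 = 44.4 m, so the well at 73 m is 28.6 m downgradient of the peak.
√(4πDt) = 40.73 m, giving peak height M/(n_e·A·√(4πDt)) = 15/(0.34 × 12 × 40.73) = 0.09026 kg/m³.
(x−vt)²/(4Dt) = (28.6)²/(4 × 0.11 × 1200) = 1.549; exp(−1.549) = 0.2125.
C = 0.09026 × 0.2125 = 0.0192 kg/m³.

0.0192 kg/m³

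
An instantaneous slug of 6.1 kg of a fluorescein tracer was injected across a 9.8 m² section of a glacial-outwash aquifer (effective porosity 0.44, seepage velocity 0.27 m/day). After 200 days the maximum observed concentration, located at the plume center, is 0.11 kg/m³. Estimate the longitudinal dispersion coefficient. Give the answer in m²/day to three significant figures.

0.0658 m²/day

At the plume center C_max = M/(n_e·A·√(4πDt)), so D = M²/(4πt·(n_e·A·C_max)²).
n_e·A·C_max = 0.44 × 9.8 × 0.11 = 0.4743 kg/m.
D = 6.1²/(4π × 200 × 0.4743²) = 0.0658 m²/day.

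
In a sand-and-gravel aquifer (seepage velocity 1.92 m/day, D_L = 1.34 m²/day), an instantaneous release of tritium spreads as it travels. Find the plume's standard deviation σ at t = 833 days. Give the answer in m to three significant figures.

Dispersive spreading gives a Gaussian with σ² = 2Dt; advection only shifts the center.
σ = √(2 × 1.34 × 833) = 47.2 m.

47.2 m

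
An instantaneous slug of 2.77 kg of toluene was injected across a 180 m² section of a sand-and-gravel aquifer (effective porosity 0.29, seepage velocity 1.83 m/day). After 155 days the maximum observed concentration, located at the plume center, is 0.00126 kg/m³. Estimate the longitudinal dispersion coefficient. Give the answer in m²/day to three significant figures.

0.911 m²/day

At the plume center C_max = M/(n_e·A·√(4πDt)), so D = M²/(4πt·(n_e·A·C_max)²).
n_e·A·C_max = 0.29 × 180 × 0.00126 = 0.06577 kg/m.
D = 2.77²/(4π × 155 × 0.06577²) = 0.911 m²/day.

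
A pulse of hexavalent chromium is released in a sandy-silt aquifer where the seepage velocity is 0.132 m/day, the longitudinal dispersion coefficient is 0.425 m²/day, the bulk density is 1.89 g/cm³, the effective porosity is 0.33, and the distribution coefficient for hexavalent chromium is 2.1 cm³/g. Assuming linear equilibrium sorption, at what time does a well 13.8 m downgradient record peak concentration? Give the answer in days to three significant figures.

Retardation factor R = 1 + ρ_b·K_d/n = 1 + 1.89 × 2.1/0.33 = 13.03.
Sorption retards both mechanisms: v_R = v/R = 0.01013 m/day, D_R = D/R = 0.03262 m²/day.
Peak time from v_R²t² + 2D_R t − x² = 0: t = (√(D_R² + v_R²x²) − D_R)/v_R².
√(D_R² + v_R²x²) = √(0.03262² + 0.01013² × 13.8²) = 0.1435; v_R² = 0.0001026.
t = (0.1435 − 0.03262)/0.0001026 = 1080 days.

1080 days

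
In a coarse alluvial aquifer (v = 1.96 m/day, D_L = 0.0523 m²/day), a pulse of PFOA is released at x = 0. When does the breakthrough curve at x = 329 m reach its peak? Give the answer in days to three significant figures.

For the 1D instantaneous-source solution, setting ∂C/∂t = 0 at fixed x gives v²t² + 2Dt − x² = 0, so t = (√(D² + v²x²) − D)/v².
√(D² + v²x²) = √(0.0523² + 1.96² × 329²) = 644.8; v² = 3.8416.
t = (644.8 − 0.0523)/3.8416 = 168 days (vs. the pure-advection estimate x/v = 168 d).

168 days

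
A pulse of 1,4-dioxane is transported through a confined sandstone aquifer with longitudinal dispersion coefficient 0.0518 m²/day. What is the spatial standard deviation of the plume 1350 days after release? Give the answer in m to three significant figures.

Dispersive spreading gives a Gaussian with σ² = 2Dt; advection only shifts the center.
σ = √(2 × 0.0518 × 1350) = 11.8 m.

11.8 m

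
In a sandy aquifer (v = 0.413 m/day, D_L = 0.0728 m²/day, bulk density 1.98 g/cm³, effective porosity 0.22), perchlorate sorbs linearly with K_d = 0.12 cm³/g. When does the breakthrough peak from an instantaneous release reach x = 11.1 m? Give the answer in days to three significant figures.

Retardation factor R = 1 + ρ_b·K_d/n = 1 + 1.98 × 0.12/0.22 = 2.080.
Sorption retards both mechanisms: v_R = v/R = 0.1986 m/day, D_R = D/R = 0.03500 m²/day.
Peak time from v_R²t² + 2D_R t − x² = 0: t = (√(D_R² + v_R²x²) − D_R)/v_R².
√(D_R² + v_R²x²) = √(0.03500² + 0.1986² × 11.1²) = 2.205; v_R² = 0.03944.
t = (2.205 − 0.03500)/0.03944 = 55.0 days.

55.0 days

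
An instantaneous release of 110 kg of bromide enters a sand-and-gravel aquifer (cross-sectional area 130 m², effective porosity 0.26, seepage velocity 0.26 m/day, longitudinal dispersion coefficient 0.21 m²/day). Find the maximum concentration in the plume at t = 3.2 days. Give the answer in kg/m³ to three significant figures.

The peak of an instantaneous 1D plume sits at x = vt; there the Gaussian factor is 1 and C_max = M/(n_e·A·√(4πDt)), where n_e·A is the pore area the mass is dissolved in.
√(4πDt) = √(4π × 0.21 × 3.2) = 2.906 m, so C_max = 110/(0.26 × 130 × 2.906) = 1.12 kg/m³.

1.12 kg/m³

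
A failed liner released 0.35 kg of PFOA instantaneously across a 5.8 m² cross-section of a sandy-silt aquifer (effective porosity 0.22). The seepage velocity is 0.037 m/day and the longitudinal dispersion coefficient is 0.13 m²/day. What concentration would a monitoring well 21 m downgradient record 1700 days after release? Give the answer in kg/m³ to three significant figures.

For an instantaneous plane source, C(x,t) = M/(n_e·A·√(4πDt)) · exp(−(x−vt)²/(4Dt)), with n_e·A the pore (flow) area.
Plume center vt = 0.037 × 1700 = 62.9 m, so the well at 21 m is 41.9 m upgradient of the peak.
√(4πDt) = 52.70 m, giving peak height M/(n_e·A·√(4πDt)) = 0.35/(0.22 × 5.8 × 52.70) = 0.005205 kg/m³.
(x−vt)²/(4Dt) = (-41.9)²/(4 × 0.13 × 1700) = 1.986; exp(−1.986) = 0.1372.
C = 0.005205 × 0.1372 = 0.000714 kg/m³.

0.000714 kg/m³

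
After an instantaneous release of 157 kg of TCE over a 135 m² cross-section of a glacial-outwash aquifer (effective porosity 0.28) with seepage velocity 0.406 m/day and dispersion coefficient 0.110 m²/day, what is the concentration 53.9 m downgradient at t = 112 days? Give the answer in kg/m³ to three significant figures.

0.0790 kg/m³

For an instantaneous plane source, C(x,t) = M/(n_e·A·√(4πDt)) · exp(−(x−vt)²/(4Dt)), with n_e·A the pore (flow) area.
Plume center vt = 0.406 × 112 = 45.472 m, so the well at 53.9 m is 8.428 m downgradient of the peak.
√(4πDt) = 12.44 m, giving peak height M/(n_e·A·√(4πDt)) = 157/(0.28 × 135 × 12.44) = 0.3339 kg/m³.
(x−vt)²/(4Dt) = (8.428)²/(4 × 0.110 × 112) = 1.441; exp(−1.441) = 0.2367.
C = 0.3339 × 0.2367 = 0.0790 kg/m³.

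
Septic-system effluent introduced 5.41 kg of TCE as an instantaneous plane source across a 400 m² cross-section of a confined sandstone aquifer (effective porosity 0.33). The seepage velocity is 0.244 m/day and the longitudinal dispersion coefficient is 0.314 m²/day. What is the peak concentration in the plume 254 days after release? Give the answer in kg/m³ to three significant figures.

The peak of an instantaneous 1D plume sits at x = vt; there the Gaussian factor is 1 and C_max = M/(n_e·A·√(4πDt)), where n_e·A is the pore area the mass is dissolved in.
√(4πDt) = √(4π × 0.314 × 254) = 31.66 m, so C_max = 5.41/(0.33 × 400 × 31.66) = 0.00129 kg/m³.

0.00129 kg/m³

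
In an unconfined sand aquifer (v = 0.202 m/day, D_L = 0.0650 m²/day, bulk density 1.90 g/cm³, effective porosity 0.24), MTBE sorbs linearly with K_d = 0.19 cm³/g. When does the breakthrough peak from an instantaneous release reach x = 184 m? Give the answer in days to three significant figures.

Retardation factor R = 1 + ρ_b·K_d/n = 1 + 1.90 × 0.19/0.24 = 2.504.
Sorption retards both mechanisms: v_R = v/R = 0.08067 m/day, D_R = D/R = 0.02596 m²/day.
Peak time from v_R²t² + 2D_R t − x² = 0: t = (√(D_R² + v_R²x²) − D_R)/v_R².
√(D_R² + v_R²x²) = √(0.02596² + 0.08067² × 184²) = 14.84; v_R² = 0.006508.
t = (14.84 − 0.02596)/0.006508 = 2280 days.

2280 days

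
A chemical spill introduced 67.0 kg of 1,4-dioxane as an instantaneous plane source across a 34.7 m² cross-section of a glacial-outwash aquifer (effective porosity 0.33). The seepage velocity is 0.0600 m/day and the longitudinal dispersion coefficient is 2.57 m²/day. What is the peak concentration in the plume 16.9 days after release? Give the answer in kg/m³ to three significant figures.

The peak of an instantaneous 1D plume sits at x = vt; there the Gaussian factor is 1 and C_max = M/(n_e·A·√(4πDt)), where n_e·A is the pore area the mass is dissolved in.
√(4πDt) = √(4π × 2.57 × 16.9) = 23.36 m, so C_max = 67.0/(0.33 × 34.7 × 23.36) = 0.250 kg/m³.

0.250 kg/m³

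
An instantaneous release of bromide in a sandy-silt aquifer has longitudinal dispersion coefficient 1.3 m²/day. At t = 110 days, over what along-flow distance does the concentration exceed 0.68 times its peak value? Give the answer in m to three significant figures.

29.7 m

The plume is Gaussian with σ = √(2Dt) = √(2 × 1.3 × 110) = 16.91 m.
C/C_peak = exp(−Δx²/(2σ²)) = 0.68 ⇒ Δx = σ·√(−2 ln 0.68) = 16.91 × 0.8783 = 14.85 m.
Width = 2Δx = 29.7 m.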